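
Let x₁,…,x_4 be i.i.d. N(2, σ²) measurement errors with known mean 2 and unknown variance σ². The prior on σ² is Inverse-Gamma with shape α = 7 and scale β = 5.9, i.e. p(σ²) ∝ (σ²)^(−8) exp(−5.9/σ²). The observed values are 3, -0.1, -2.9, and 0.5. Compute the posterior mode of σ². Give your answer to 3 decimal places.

σ̂²_MAP = 2.174

Sum of squared deviations about the known mean: SS = (3−2)² + (-0.1−2)² + (-2.9−2)² + (0.5−2)² = 31.67.
The Normal likelihood contributes (σ²)^(−n/2) exp(−SS/(2σ²)), so the posterior is Inverse-Gamma(α + n/2, β + SS/2) = Inverse-Gamma(9, 21.735).
The mode of Inverse-Gamma(a, b) is b/(a+1) = 21.735/10 ≈ 2.174.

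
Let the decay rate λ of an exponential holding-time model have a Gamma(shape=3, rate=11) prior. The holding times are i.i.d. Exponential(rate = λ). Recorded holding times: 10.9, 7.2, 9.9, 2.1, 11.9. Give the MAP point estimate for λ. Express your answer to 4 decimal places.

λ̂_MAP = 0.1321

The Exponential(rate=λ) likelihood is ∝ λ^n e^(−λΣtᵢ). Here n = 5 and Σtᵢ = 10.9 + 7.2 + 9.9 + 2.1 + 11.9 = 42.
Posterior ∝ λ^2e^(−11λ) · λ^5e^(−42λ) = λ^7e^(−53λ), i.e. Gamma(8, 53).
Mode = (a−1)/b = 7/53 ≈ 0.1321.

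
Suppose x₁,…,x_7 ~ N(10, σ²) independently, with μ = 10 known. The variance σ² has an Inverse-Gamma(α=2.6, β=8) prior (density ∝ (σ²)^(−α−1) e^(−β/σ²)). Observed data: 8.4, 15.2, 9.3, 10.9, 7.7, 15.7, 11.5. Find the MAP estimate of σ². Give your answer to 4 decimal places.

Sum of squared deviations about the known mean: SS = (8.4−10)² + (15.2−10)² + (9.3−10)² + (10.9−10)² + (7.7−10)² + (15.7−10)² + (11.5−10)² = 70.93.
The Normal likelihood contributes (σ²)^(−n/2) exp(−SS/(2σ²)), so the posterior is Inverse-Gamma(α + n/2, β + SS/2) = Inverse-Gamma(6.1, 43.465).
The mode of Inverse-Gamma(a, b) is b/(a+1) = 43.465/7.1 ≈ 6.1218.

σ̂²_MAP = 6.1218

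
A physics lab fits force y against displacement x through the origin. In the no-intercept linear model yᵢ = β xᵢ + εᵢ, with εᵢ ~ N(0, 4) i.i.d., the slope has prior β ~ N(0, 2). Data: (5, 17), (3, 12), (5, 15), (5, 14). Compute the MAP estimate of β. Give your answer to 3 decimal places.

log p(β | y) = −Σ(yᵢ − βxᵢ)²/(2·4) − β²/(2·2) + const.
Setting the derivative to zero: Σxᵢ(yᵢ − βxᵢ)/4 − β/2 = 0, so β = Σxᵢyᵢ / (Σxᵢ² + σ²/τ²).
Σxᵢyᵢ = 5·17 + 3·12 + 5·15 + 5·14 = 266; Σxᵢ² = 84; σ²/τ² = 2.
β̂_MAP = 266 / (84 + 2) = 266/86 ≈ 3.093.

β̂_MAP = 3.093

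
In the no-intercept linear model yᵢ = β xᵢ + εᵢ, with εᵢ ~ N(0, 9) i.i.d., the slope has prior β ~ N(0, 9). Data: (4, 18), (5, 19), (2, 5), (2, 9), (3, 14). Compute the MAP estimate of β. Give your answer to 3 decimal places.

log p(β | y) = −Σ(yᵢ − βxᵢ)²/(2·9) − β²/(2·9) + const.
Setting the derivative to zero: Σxᵢ(yᵢ − βxᵢ)/9 − β/9 = 0, so β = Σxᵢyᵢ / (Σxᵢ² + σ²/τ²).
Σxᵢyᵢ = 4·18 + 5·19 + 2·5 + 2·9 + 3·14 = 237; Σxᵢ² = 58; σ²/τ² = 1.
β̂_MAP = 237 / (58 + 1) = 237/59 ≈ 4.017.

β̂_MAP = 4.017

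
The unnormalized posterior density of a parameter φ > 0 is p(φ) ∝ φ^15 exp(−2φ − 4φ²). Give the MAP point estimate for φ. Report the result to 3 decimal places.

ℓ'(φ) = 15/φ − 2 − 8φ. Setting this to zero and multiplying by φ: 8φ² + 2φ − 15 = 0.
φ = (−2 + √(2² + 4·8·15)) / (2·8) = (−2 + √484) / 16 = (−2 + 22)/16 = 5/4.
ℓ''(φ) = −15/φ² − 8 < 0, confirming a maximum.

φ̂_MAP = 1.250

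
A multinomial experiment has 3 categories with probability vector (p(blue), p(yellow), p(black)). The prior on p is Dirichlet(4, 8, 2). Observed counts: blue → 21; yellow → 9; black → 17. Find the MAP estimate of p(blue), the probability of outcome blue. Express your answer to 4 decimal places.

The posterior is Dirichlet(αᵢ + nᵢ) = Dirichlet(25, 17, 19).
For a Dirichlet(a₁,…,a_K) with all aᵢ > 1, the mode has j-th component (aⱼ − 1)/(Σaᵢ − K).
Here Σaᵢ = 61 and K = 3, so p(blue) = (25 − 1)/(61 − 3) = 24/58 ≈ 0.4138.

MAP estimate of p(blue) = 0.4138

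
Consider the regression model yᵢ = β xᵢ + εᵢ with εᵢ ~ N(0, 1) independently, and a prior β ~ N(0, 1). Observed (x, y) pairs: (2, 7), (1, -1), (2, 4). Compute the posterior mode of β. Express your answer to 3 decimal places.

log p(β | y) = −Σ(yᵢ − βxᵢ)²/(2·1) − β²/(2·1) + const.
Setting the derivative to zero: Σxᵢ(yᵢ − βxᵢ)/1 − β/1 = 0, so β = Σxᵢyᵢ / (Σxᵢ² + σ²/τ²).
Σxᵢyᵢ = 2·7 + 1·(-1) + 2·4 = 21; Σxᵢ² = 9; σ²/τ² = 1.
β̂_MAP = 21 / (9 + 1) = 21/10 ≈ 2.100.

β̂_MAP = 2.100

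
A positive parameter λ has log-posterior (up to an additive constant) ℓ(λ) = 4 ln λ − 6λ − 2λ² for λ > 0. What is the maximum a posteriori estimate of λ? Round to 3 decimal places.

ℓ'(λ) = 4/λ − 6 − 4λ. Setting this to zero and multiplying by λ: 4λ² + 6λ − 4 = 0.
λ = (−6 + √(6² + 4·4·4)) / (2·4) = (−6 + √100) / 8 = (−6 + 10)/8 = 1/2.
ℓ''(λ) = −4/λ² − 4 < 0, confirming a maximum.

λ̂_MAP = 0.500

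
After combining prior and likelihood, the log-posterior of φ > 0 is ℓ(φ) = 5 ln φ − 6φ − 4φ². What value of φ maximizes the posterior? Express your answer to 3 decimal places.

φ̂_MAP = 0.500

ℓ'(φ) = 5/φ − 6 − 8φ. Setting this to zero and multiplying by φ: 8φ² + 6φ − 5 = 0.
φ = (−6 + √(6² + 4·8·5)) / (2·8) = (−6 + √196) / 16 = (−6 + 14)/16 = 1/2.
ℓ''(φ) = −5/φ² − 8 < 0, confirming a maximum.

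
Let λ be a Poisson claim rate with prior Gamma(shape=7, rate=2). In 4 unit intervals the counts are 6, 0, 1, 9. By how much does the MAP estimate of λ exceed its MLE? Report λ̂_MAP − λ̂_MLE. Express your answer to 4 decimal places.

MAP − MLE = -0.3333

Σxᵢ = 16. Posterior is Gamma(23, 6); MAP = (23−1)/6 = 22/6 ≈ 3.66667.
MLE = x̄ = 16/4 ≈ 4.00000.
Difference = 22/6 − 16/4 = -1/3 ≈ -0.3333.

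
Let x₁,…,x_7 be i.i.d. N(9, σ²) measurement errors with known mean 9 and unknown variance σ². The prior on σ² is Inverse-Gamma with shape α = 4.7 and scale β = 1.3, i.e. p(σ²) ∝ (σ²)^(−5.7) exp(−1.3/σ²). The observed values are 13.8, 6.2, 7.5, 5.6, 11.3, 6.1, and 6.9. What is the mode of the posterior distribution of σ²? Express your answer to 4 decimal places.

Sum of squared deviations about the known mean: SS = (13.8−9)² + (6.2−9)² + (7.5−9)² + (5.6−9)² + (11.3−9)² + (6.1−9)² + (6.9−9)² = 62.8.
The Normal likelihood contributes (σ²)^(−n/2) exp(−SS/(2σ²)), so the posterior is Inverse-Gamma(α + n/2, β + SS/2) = Inverse-Gamma(8.2, 32.7).
The mode of Inverse-Gamma(a, b) is b/(a+1) = 32.7/9.2 ≈ 3.5543.

σ̂²_MAP = 3.5543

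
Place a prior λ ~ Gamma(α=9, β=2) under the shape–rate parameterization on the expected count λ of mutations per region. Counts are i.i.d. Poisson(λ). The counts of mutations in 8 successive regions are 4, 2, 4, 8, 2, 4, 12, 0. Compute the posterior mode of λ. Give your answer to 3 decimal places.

Σxᵢ = 4+2+4+8+2+4+12+0 = 36, with n = 8.
Posterior ∝ λ^8e^(−2λ) · λ^36e^(−8λ) = λ^44e^(−10λ), i.e. Gamma(shape=45, rate=10).
The mode of a Gamma(a, b) with a ≥ 1 (shape–rate) is (a−1)/b = 44/10 ≈ 4.400.

λ̂_MAP = 4.400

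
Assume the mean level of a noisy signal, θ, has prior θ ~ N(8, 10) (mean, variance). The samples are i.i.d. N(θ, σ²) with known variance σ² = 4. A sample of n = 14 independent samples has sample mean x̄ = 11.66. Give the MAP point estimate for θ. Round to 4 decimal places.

θ̂_MAP = 11.5583

n = 14, x̄ = 11.66.
For a Normal prior and Normal likelihood with known variance, the posterior is Normal; its mode equals its mean, the precision-weighted average.
Prior precision 1/σ₀² = 1/10 = 0.1; data precision n/σ² = 14/4 = 3.5.
θ̂ = (0.1·8 + 3.5·11.66) / (0.1 + 3.5) = 41.61/3.6 = 1387/120 ≈ 11.5583.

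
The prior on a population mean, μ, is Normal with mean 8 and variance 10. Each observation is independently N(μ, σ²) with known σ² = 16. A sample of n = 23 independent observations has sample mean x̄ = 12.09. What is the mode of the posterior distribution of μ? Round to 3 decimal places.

n = 23, x̄ = 12.09.
For a Normal prior and Normal likelihood with known variance, the posterior is Normal; its mode equals its mean, the precision-weighted average.
Prior precision 1/σ₀² = 1/10 = 0.1; data precision n/σ² = 23/16 = 1.4375.
μ̂ = (0.1·8 + 1.4375·12.09) / (0.1 + 1.4375) = 18.179375/1.5375 = 29087/2460 ≈ 11.824.

μ̂_MAP = 11.824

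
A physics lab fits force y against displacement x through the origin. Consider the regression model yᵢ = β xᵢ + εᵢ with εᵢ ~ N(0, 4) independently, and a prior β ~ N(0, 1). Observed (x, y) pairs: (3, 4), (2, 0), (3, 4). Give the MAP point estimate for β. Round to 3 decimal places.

log p(β | y) = −Σ(yᵢ − βxᵢ)²/(2·4) − β²/(2·1) + const.
Setting the derivative to zero: Σxᵢ(yᵢ − βxᵢ)/4 − β/1 = 0, so β = Σxᵢyᵢ / (Σxᵢ² + σ²/τ²).
Σxᵢyᵢ = 3·4 + 2·0 + 3·4 = 24; Σxᵢ² = 22; σ²/τ² = 4.
β̂_MAP = 24 / (22 + 4) = 24/26 ≈ 0.923.

β̂_MAP = 0.923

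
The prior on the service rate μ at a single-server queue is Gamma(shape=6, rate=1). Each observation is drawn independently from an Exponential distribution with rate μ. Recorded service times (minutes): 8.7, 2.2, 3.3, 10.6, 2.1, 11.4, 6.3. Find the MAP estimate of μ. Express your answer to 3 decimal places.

μ̂_MAP = 0.263

The Exponential(rate=μ) likelihood is ∝ μ^n e^(−μΣtᵢ). Here n = 7 and Σtᵢ = 8.7 + 2.2 + 3.3 + 10.6 + 2.1 + 11.4 + 6.3 = 44.6.
Posterior ∝ μ^5e^(−1μ) · μ^7e^(−44.6μ) = μ^12e^(−45.6μ), i.e. Gamma(13, 45.6).
Mode = (a−1)/b = 12/45.6 ≈ 0.263.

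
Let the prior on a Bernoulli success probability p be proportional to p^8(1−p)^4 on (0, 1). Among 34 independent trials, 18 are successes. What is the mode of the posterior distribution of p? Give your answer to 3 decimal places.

p̂_MAP = 0.565

The prior density ∝ p^8(1−p)^4 is the kernel of Beta(9, 5).
Data: 18 successes in 34 trials. The binomial likelihood contributes p^18(1−p)^16, so the posterior is Beta(9+18, 5+16) = Beta(27, 21).
For Beta(a, b) with a, b > 1 the mode is (a−1)/(a+b−2) = 26/46 ≈ 0.565.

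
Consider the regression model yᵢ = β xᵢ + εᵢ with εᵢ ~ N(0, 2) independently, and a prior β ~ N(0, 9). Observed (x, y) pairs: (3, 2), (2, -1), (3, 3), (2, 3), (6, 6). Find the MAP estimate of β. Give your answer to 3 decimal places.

log p(β | y) = −Σ(yᵢ − βxᵢ)²/(2·2) − β²/(2·9) + const.
Setting the derivative to zero: Σxᵢ(yᵢ − βxᵢ)/2 − β/9 = 0, so β = Σxᵢyᵢ / (Σxᵢ² + σ²/τ²).
Σxᵢyᵢ = 3·2 + 2·(-1) + 3·3 + 2·3 + 6·6 = 55; Σxᵢ² = 62; σ²/τ² = 2/9.
β̂_MAP = 55 / (62 + 2/9) = 55/(560/9) = 99/112 ≈ 0.884.

β̂_MAP = 0.884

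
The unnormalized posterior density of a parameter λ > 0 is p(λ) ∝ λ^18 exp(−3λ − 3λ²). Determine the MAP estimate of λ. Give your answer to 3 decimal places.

ℓ'(λ) = 18/λ − 3 − 6λ. Setting this to zero and multiplying by λ: 6λ² + 3λ − 18 = 0.
λ = (−3 + √(3² + 4·6·18)) / (2·6) = (−3 + √441) / 12 = (−3 + 21)/12 = 3/2.
ℓ''(λ) = −18/λ² − 6 < 0, confirming a maximum.

λ̂_MAP = 1.500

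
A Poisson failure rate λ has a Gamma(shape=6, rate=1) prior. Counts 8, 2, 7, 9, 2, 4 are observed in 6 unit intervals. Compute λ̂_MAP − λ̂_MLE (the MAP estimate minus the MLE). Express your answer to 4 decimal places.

MAP − MLE = -0.0476

Σxᵢ = 32. Posterior is Gamma(38, 7); MAP = (38−1)/7 = 37/7 ≈ 5.28571.
MLE = x̄ = 32/6 ≈ 5.33333.
Difference = 37/7 − 32/6 = -1/21 ≈ -0.0476.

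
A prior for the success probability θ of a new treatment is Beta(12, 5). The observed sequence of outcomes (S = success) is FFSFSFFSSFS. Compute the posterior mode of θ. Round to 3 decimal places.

Prior: Beta(12, 5).
Data: 5 successes in 11 trials (from the sequence). The binomial likelihood contributes θ^5(1−θ)^6, so the posterior is Beta(12+5, 5+6) = Beta(17, 11).
For Beta(a, b) with a, b > 1 the mode is (a−1)/(a+b−2) = 16/26 ≈ 0.615.

θ̂_MAP = 0.615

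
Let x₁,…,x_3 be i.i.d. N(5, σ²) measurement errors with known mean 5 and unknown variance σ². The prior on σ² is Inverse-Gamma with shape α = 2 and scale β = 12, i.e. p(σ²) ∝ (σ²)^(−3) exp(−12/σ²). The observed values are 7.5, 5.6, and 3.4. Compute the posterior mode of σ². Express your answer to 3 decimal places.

σ̂²_MAP = 3.686

Sum of squared deviations about the known mean: SS = (7.5−5)² + (5.6−5)² + (3.4−5)² = 9.17.
The Normal likelihood contributes (σ²)^(−n/2) exp(−SS/(2σ²)), so the posterior is Inverse-Gamma(α + n/2, β + SS/2) = Inverse-Gamma(3.5, 16.585).
The mode of Inverse-Gamma(a, b) is b/(a+1) = 16.585/4.5 ≈ 3.686.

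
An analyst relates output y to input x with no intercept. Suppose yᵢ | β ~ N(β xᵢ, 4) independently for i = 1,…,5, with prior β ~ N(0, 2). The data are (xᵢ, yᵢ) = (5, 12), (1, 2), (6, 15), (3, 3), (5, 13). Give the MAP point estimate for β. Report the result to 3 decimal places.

log p(β | y) = −Σ(yᵢ − βxᵢ)²/(2·4) − β²/(2·2) + const.
Setting the derivative to zero: Σxᵢ(yᵢ − βxᵢ)/4 − β/2 = 0, so β = Σxᵢyᵢ / (Σxᵢ² + σ²/τ²).
Σxᵢyᵢ = 5·12 + 1·2 + 6·15 + 3·3 + 5·13 = 226; Σxᵢ² = 96; σ²/τ² = 2.
β̂_MAP = 226 / (96 + 2) = 226/98 ≈ 2.306.

β̂_MAP = 2.306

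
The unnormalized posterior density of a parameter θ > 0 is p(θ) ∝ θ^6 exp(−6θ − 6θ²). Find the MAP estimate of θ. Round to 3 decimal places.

θ̂_MAP = 0.500

ℓ'(θ) = 6/θ − 6 − 12θ. Setting this to zero and multiplying by θ: 12θ² + 6θ − 6 = 0.
θ = (−6 + √(6² + 4·12·6)) / (2·12) = (−6 + √324) / 24 = (−6 + 18)/24 = 1/2.
ℓ''(θ) = −6/θ² − 12 < 0, confirming a maximum.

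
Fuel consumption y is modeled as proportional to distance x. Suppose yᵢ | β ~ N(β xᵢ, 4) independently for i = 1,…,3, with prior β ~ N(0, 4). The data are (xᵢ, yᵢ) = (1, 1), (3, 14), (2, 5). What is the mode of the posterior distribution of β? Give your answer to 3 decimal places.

log p(β | y) = −Σ(yᵢ − βxᵢ)²/(2·4) − β²/(2·4) + const.
Setting the derivative to zero: Σxᵢ(yᵢ − βxᵢ)/4 − β/4 = 0, so β = Σxᵢyᵢ / (Σxᵢ² + σ²/τ²).
Σxᵢyᵢ = 1·1 + 3·14 + 2·5 = 53; Σxᵢ² = 14; σ²/τ² = 1.
β̂_MAP = 53 / (14 + 1) = 53/15 ≈ 3.533.

β̂_MAP = 3.533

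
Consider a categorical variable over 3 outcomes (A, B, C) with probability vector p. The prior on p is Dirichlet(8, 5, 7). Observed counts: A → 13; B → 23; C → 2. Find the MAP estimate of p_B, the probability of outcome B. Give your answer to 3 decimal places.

MAP estimate of p_B = 0.491

The posterior is Dirichlet(αᵢ + nᵢ) = Dirichlet(21, 28, 9).
For a Dirichlet(a₁,…,a_K) with all aᵢ > 1, the mode has j-th component (aⱼ − 1)/(Σaᵢ − K).
Here Σaᵢ = 58 and K = 3, so p_B = (28 − 1)/(58 − 3) = 27/55 ≈ 0.491.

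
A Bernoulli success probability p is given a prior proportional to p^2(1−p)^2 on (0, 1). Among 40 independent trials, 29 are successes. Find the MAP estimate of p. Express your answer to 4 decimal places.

p̂_MAP = 0.7045

The prior density ∝ p^2(1−p)^2 is the kernel of Beta(3, 3).
Data: 29 successes in 40 trials. The binomial likelihood contributes p^29(1−p)^11, so the posterior is Beta(3+29, 3+11) = Beta(32, 14).
For Beta(a, b) with a, b > 1 the mode is (a−1)/(a+b−2) = 31/44 ≈ 0.7045.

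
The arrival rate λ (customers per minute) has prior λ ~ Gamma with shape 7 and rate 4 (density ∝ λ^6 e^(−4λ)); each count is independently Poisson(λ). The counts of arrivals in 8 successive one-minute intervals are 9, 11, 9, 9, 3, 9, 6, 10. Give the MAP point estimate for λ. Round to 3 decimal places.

λ̂_MAP = 6.000

Σxᵢ = 9+11+9+9+3+9+6+10 = 66, with n = 8.
Posterior ∝ λ^6e^(−4λ) · λ^66e^(−8λ) = λ^72e^(−12λ), i.e. Gamma(shape=73, rate=12).
The mode of a Gamma(a, b) with a ≥ 1 (shape–rate) is (a−1)/b = 72/12 ≈ 6.000.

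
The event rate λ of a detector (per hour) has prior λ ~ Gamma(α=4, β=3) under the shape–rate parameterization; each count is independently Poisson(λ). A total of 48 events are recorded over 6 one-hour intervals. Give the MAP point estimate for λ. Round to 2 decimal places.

λ̂_MAP = 5.67

Σxᵢ = 48, n = 6.
Posterior ∝ λ^3e^(−3λ) · λ^48e^(−6λ) = λ^51e^(−9λ), i.e. Gamma(shape=52, rate=9).
The mode of a Gamma(a, b) with a ≥ 1 (shape–rate) is (a−1)/b = 51/9 ≈ 5.67.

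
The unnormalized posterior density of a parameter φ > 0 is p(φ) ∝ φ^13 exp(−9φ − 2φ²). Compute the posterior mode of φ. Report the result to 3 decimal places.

ℓ'(φ) = 13/φ − 9 − 4φ. Setting this to zero and multiplying by φ: 4φ² + 9φ − 13 = 0.
φ = (−9 + √(9² + 4·4·13)) / (2·4) = (−9 + √289) / 8 = (−9 + 17)/8 = 1.
ℓ''(φ) = −13/φ² − 4 < 0, confirming a maximum.

φ̂_MAP = 1.000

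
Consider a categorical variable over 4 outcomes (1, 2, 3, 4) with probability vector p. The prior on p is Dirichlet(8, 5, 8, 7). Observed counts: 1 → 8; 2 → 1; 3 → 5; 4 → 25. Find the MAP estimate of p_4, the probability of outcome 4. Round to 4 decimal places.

MAP estimate: 0.4921

The posterior is Dirichlet(αᵢ + nᵢ) = Dirichlet(16, 6, 13, 32).
For a Dirichlet(a₁,…,a_K) with all aᵢ > 1, the mode has j-th component (aⱼ − 1)/(Σaᵢ − K).
Here Σaᵢ = 67 and K = 4, so p_4 = (32 − 1)/(67 − 4) = 31/63 ≈ 0.4921.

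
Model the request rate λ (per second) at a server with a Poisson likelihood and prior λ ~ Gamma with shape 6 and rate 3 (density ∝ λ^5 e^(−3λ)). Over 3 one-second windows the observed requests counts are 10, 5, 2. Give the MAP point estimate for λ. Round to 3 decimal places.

Σxᵢ = 10+5+2 = 17, with n = 3.
Posterior ∝ λ^5e^(−3λ) · λ^17e^(−3λ) = λ^22e^(−6λ), i.e. Gamma(shape=23, rate=6).
The mode of a Gamma(a, b) with a ≥ 1 (shape–rate) is (a−1)/b = 22/6 ≈ 3.667.

λ̂_MAP = 3.667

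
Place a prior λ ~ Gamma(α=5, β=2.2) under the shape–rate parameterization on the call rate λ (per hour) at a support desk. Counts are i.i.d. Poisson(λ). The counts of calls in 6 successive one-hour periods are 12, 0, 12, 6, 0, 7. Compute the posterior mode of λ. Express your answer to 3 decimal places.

Σxᵢ = 12+0+12+6+0+7 = 37, with n = 6.
Posterior ∝ λ^4e^(−2.2λ) · λ^37e^(−6λ) = λ^41e^(−8.2λ), i.e. Gamma(shape=42, rate=8.2).
The mode of a Gamma(a, b) with a ≥ 1 (shape–rate) is (a−1)/b = 41/8.2 ≈ 5.000.

λ̂_MAP = 5.000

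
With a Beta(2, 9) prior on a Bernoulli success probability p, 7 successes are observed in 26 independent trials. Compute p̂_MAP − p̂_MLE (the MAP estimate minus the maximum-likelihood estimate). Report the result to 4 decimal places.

MAP − MLE = -0.0407

Posterior is Beta(9, 28); MAP = (9−1)/(37−2) = 8/35 ≈ 0.22857.
MLE ignores the prior: p̂_MLE = k/n = 7/26 ≈ 0.26923.
Difference = 8/35 − 7/26 = -37/910 ≈ -0.0407.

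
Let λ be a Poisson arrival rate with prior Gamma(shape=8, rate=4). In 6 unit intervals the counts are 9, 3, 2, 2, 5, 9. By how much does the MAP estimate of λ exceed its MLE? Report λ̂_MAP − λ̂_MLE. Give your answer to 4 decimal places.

MAP − MLE = -1.3000

Σxᵢ = 30. Posterior is Gamma(38, 10); MAP = (38−1)/10 = 37/10 ≈ 3.70000.
MLE = x̄ = 30/6 ≈ 5.00000.
Difference = 37/10 − 30/6 = -13/10 ≈ -1.3000.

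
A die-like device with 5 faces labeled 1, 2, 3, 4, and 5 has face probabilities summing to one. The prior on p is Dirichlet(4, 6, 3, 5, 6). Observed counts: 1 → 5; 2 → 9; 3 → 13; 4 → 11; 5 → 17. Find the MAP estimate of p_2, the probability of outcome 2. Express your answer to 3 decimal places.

MAP estimate: 0.189

The posterior is Dirichlet(αᵢ + nᵢ) = Dirichlet(9, 15, 16, 16, 23).
For a Dirichlet(a₁,…,a_K) with all aᵢ > 1, the mode has j-th component (aⱼ − 1)/(Σaᵢ − K).
Here Σaᵢ = 79 and K = 5, so p_2 = (15 − 1)/(79 − 5) = 14/74 ≈ 0.189.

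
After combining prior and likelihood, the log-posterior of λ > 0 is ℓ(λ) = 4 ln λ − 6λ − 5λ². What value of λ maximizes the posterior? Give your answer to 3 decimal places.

ℓ'(λ) = 4/λ − 6 − 10λ. Setting this to zero and multiplying by λ: 10λ² + 6λ − 4 = 0.
λ = (−6 + √(6² + 4·10·4)) / (2·10) = (−6 + √196) / 20 = (−6 + 14)/20 = 2/5.
ℓ''(λ) = −4/λ² − 10 < 0, confirming a maximum.

λ̂_MAP = 0.400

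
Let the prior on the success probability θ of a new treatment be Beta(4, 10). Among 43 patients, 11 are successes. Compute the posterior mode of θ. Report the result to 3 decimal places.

Prior: Beta(4, 10).
Data: 11 successes in 43 trials. The binomial likelihood contributes θ^11(1−θ)^32, so the posterior is Beta(4+11, 10+32) = Beta(15, 42).
For Beta(a, b) with a, b > 1 the mode is (a−1)/(a+b−2) = 14/55 ≈ 0.255.

θ̂_MAP = 0.255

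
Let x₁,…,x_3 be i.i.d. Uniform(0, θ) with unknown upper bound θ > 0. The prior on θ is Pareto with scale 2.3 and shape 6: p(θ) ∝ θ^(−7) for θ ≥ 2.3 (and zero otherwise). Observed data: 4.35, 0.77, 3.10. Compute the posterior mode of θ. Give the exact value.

The Uniform(0, θ) likelihood is θ^(−n) for θ ≥ max(xᵢ), zero otherwise. Here max(xᵢ) = 4.35.
Posterior ∝ θ^(−7) · θ^(−3) = θ^(−10) on θ ≥ max(2.3, 4.35) = 4.35.
This density is strictly decreasing in θ, so the posterior mode lies at the lower boundary of the support.

θ̂_MAP = 4.35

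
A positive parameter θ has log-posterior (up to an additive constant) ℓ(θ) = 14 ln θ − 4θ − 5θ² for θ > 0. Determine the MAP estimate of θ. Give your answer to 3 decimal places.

θ̂_MAP = 1.000

ℓ'(θ) = 14/θ − 4 − 10θ. Setting this to zero and multiplying by θ: 10θ² + 4θ − 14 = 0.
θ = (−4 + √(4² + 4·10·14)) / (2·10) = (−4 + √576) / 20 = (−4 + 24)/20 = 1.
ℓ''(θ) = −14/θ² − 10 < 0, confirming a maximum.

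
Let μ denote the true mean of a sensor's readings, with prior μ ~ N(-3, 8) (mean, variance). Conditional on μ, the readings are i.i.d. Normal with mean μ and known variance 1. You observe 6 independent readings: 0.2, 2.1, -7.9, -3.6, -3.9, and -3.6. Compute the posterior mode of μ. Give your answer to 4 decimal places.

μ̂_MAP = -2.7878

n = 6; x̄ = (0.2 + 2.1 + (-7.9) + (-3.6) + (-3.9) + (-3.6))/6 = -16.7/6 = -167/60 ≈ -2.7833.
For a Normal prior and Normal likelihood with known variance, the posterior is Normal; its mode equals its mean, the precision-weighted average.
Prior precision 1/σ₀² = 1/8 = 0.125; data precision n/σ² = 6/1 = 6.
μ̂ = (0.125·(-3) + 6·(-167/60)) / (0.125 + 6) = (-17.075)/6.125 = -683/245 ≈ -2.7878.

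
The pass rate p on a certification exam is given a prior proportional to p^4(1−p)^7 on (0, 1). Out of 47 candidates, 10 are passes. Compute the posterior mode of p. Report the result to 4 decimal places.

The prior density ∝ p^4(1−p)^7 is the kernel of Beta(5, 8).
Data: 10 successes in 47 trials. The binomial likelihood contributes p^10(1−p)^37, so the posterior is Beta(5+10, 8+37) = Beta(15, 45).
For Beta(a, b) with a, b > 1 the mode is (a−1)/(a+b−2) = 14/58 ≈ 0.2414.

p̂_MAP = 0.2414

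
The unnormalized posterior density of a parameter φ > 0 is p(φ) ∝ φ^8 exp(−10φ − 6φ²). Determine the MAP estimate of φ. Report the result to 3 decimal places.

ℓ'(φ) = 8/φ − 10 − 12φ. Setting this to zero and multiplying by φ: 12φ² + 10φ − 8 = 0.
φ = (−10 + √(10² + 4·12·8)) / (2·12) = (−10 + √484) / 24 = (−10 + 22)/24 = 1/2.
ℓ''(φ) = −8/φ² − 12 < 0, confirming a maximum.

φ̂_MAP = 0.500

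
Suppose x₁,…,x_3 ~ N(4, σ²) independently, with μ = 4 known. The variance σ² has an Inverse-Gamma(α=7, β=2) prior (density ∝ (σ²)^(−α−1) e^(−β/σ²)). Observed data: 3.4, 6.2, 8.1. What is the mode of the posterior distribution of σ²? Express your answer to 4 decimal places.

σ̂²_MAP = 1.3689

Sum of squared deviations about the known mean: SS = (3.4−4)² + (6.2−4)² + (8.1−4)² = 22.01.
The Normal likelihood contributes (σ²)^(−n/2) exp(−SS/(2σ²)), so the posterior is Inverse-Gamma(α + n/2, β + SS/2) = Inverse-Gamma(8.5, 13.005).
The mode of Inverse-Gamma(a, b) is b/(a+1) = 13.005/9.5 ≈ 1.3689.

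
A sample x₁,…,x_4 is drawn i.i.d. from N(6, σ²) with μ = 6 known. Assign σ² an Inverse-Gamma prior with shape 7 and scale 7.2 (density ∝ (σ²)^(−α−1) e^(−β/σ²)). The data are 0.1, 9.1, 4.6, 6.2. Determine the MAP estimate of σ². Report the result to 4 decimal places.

Sum of squared deviations about the known mean: SS = (0.1−6)² + (9.1−6)² + (4.6−6)² + (6.2−6)² = 46.42.
The Normal likelihood contributes (σ²)^(−n/2) exp(−SS/(2σ²)), so the posterior is Inverse-Gamma(α + n/2, β + SS/2) = Inverse-Gamma(9, 30.41).
The mode of Inverse-Gamma(a, b) is b/(a+1) = 30.41/10 ≈ 3.0410.

σ̂²_MAP = 3.0410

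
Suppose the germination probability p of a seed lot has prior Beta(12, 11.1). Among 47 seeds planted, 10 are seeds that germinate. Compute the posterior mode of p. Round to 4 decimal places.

Prior: Beta(12, 11.1).
Data: 10 successes in 47 trials. The binomial likelihood contributes p^10(1−p)^37, so the posterior is Beta(12+10, 11.1+37) = Beta(22, 48.1).
For Beta(a, b) with a, b > 1 the mode is (a−1)/(a+b−2) = 21/68.1 ≈ 0.3084.

p̂_MAP = 0.3084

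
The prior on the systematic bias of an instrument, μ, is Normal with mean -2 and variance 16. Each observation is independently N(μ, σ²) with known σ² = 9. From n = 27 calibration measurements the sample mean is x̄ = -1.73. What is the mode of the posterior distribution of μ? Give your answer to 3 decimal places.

μ̂_MAP = -1.736

n = 27, x̄ = -1.73.
For a Normal prior and Normal likelihood with known variance, the posterior is Normal; its mode equals its mean, the precision-weighted average.
Prior precision 1/σ₀² = 1/16 = 0.0625; data precision n/σ² = 27/9 = 3.
μ̂ = (0.0625·(-2) + 3·(-1.73)) / (0.0625 + 3) = (-5.315)/3.0625 = -2126/1225 ≈ -1.736.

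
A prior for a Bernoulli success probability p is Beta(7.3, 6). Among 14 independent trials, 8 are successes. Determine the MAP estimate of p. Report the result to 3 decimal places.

p̂_MAP = 0.565

Prior: Beta(7.3, 6).
Data: 8 successes in 14 trials. The binomial likelihood contributes p^8(1−p)^6, so the posterior is Beta(7.3+8, 6+6) = Beta(15.3, 12).
For Beta(a, b) with a, b > 1 the mode is (a−1)/(a+b−2) = 14.3/25.3 ≈ 0.565.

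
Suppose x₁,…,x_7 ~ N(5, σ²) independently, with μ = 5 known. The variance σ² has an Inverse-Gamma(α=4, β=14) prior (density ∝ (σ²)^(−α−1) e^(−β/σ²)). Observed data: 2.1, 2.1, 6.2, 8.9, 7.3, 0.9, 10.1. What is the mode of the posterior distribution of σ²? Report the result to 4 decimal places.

σ̂²_MAP = 6.4459

Sum of squared deviations about the known mean: SS = (2.1−5)² + (2.1−5)² + (6.2−5)² + (8.9−5)² + (7.3−5)² + (0.9−5)² + (10.1−5)² = 81.58.
The Normal likelihood contributes (σ²)^(−n/2) exp(−SS/(2σ²)), so the posterior is Inverse-Gamma(α + n/2, β + SS/2) = Inverse-Gamma(7.5, 54.79).
The mode of Inverse-Gamma(a, b) is b/(a+1) = 54.79/8.5 ≈ 6.4459.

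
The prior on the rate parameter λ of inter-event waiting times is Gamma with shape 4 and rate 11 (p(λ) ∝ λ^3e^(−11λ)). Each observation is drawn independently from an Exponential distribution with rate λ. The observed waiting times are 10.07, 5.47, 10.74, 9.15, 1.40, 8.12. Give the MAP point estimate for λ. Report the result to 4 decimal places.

The Exponential(rate=λ) likelihood is ∝ λ^n e^(−λΣtᵢ). Here n = 6 and Σtᵢ = 10.07 + 5.47 + 10.74 + 9.15 + 1.40 + 8.12 = 44.95.
Posterior ∝ λ^3e^(−11λ) · λ^6e^(−44.95λ) = λ^9e^(−55.95λ), i.e. Gamma(10, 55.95).
Mode = (a−1)/b = 9/55.95 ≈ 0.1609.

λ̂_MAP = 0.1609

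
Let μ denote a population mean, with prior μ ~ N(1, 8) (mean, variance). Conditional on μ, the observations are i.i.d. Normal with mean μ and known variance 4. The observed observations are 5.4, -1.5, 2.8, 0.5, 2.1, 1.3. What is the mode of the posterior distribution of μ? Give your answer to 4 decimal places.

μ̂_MAP = 1.7077

n = 6; x̄ = (5.4 + (-1.5) + 2.8 + 0.5 + 2.1 + 1.3)/6 = 10.6/6 = 53/30 ≈ 1.7667.
For a Normal prior and Normal likelihood with known variance, the posterior is Normal; its mode equals its mean, the precision-weighted average.
Prior precision 1/σ₀² = 1/8 = 0.125; data precision n/σ² = 6/4 = 1.5.
μ̂ = (0.125·1 + 1.5·(53/30)) / (0.125 + 1.5) = 2.775/1.625 = 111/65 ≈ 1.7077.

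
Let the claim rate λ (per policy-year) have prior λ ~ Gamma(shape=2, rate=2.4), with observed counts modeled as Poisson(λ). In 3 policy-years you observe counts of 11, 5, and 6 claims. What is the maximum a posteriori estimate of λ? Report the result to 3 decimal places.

λ̂_MAP = 4.259

Σxᵢ = 11+5+6 = 22, with n = 3.
Posterior ∝ λe^(−2.4λ) · λ^22e^(−3λ) = λ^23e^(−5.4λ), i.e. Gamma(shape=24, rate=5.4).
The mode of a Gamma(a, b) with a ≥ 1 (shape–rate) is (a−1)/b = 23/5.4 ≈ 4.259.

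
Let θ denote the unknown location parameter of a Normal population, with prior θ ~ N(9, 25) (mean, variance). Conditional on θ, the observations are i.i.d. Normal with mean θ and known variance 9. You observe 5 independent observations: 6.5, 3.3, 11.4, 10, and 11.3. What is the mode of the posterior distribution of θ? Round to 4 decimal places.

θ̂_MAP = 8.5336

n = 5; x̄ = (6.5 + 3.3 + 11.4 + 10 + 11.3)/5 = 42.5/5 = 8.5.
For a Normal prior and Normal likelihood with known variance, the posterior is Normal; its mode equals its mean, the precision-weighted average.
Prior precision 1/σ₀² = 1/25 = 0.04; data precision n/σ² = 5/9.
θ̂ = (0.04·9 + (5/9)·8.5) / (0.04 + 5/9) = (2287/450)/(134/225) = 2287/268 ≈ 8.5336.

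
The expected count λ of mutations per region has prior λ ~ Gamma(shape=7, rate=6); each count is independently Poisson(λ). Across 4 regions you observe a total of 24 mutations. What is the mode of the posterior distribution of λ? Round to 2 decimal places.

Σxᵢ = 24, n = 4.
Posterior ∝ λ^6e^(−6λ) · λ^24e^(−4λ) = λ^30e^(−10λ), i.e. Gamma(shape=31, rate=10).
The mode of a Gamma(a, b) with a ≥ 1 (shape–rate) is (a−1)/b = 30/10 ≈ 3.00.

λ̂_MAP = 3.00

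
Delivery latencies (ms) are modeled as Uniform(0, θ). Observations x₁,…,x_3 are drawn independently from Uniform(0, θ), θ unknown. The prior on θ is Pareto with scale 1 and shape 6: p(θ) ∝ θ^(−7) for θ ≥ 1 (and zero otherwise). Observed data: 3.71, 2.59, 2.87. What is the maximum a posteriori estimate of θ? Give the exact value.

The Uniform(0, θ) likelihood is θ^(−n) for θ ≥ max(xᵢ), zero otherwise. Here max(xᵢ) = 3.71.
Posterior ∝ θ^(−7) · θ^(−3) = θ^(−10) on θ ≥ max(1, 3.71) = 3.71.
This density is strictly decreasing in θ, so the posterior mode lies at the lower boundary of the support.

θ̂_MAP = 3.71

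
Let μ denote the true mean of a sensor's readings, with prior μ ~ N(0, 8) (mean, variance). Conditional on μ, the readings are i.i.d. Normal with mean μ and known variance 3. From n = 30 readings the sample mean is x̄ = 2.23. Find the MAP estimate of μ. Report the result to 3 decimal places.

n = 30, x̄ = 2.23.
For a Normal prior and Normal likelihood with known variance, the posterior is Normal; its mode equals its mean, the precision-weighted average.
Prior precision 1/σ₀² = 1/8 = 0.125; data precision n/σ² = 30/3 = 10.
μ̂ = (0.125·0 + 10·2.23) / (0.125 + 10) = 22.3/10.125 = 892/405 ≈ 2.202.

μ̂_MAP = 2.202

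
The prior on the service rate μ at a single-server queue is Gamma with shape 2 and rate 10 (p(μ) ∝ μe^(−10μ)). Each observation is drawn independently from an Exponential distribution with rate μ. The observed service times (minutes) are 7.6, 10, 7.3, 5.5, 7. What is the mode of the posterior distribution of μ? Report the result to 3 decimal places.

μ̂_MAP = 0.127

The Exponential(rate=μ) likelihood is ∝ μ^n e^(−μΣtᵢ). Here n = 5 and Σtᵢ = 7.6 + 10 + 7.3 + 5.5 + 7 = 37.4.
Posterior ∝ μe^(−10μ) · μ^5e^(−37.4μ) = μ^6e^(−47.4μ), i.e. Gamma(7, 47.4).
Mode = (a−1)/b = 6/47.4 ≈ 0.127.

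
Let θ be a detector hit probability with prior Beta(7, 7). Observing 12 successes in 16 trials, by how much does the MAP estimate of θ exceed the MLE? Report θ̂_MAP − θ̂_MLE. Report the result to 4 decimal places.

MAP − MLE = -0.1071

Posterior is Beta(19, 11); MAP = (19−1)/(30−2) = 18/28 ≈ 0.64286.
MLE ignores the prior: θ̂_MLE = k/n = 12/16 ≈ 0.75000.
Difference = 18/28 − 12/16 = -3/28 ≈ -0.1071.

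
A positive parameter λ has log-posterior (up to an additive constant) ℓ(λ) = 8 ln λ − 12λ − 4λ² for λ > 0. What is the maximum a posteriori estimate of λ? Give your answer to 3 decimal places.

ℓ'(λ) = 8/λ − 12 − 8λ. Setting this to zero and multiplying by λ: 8λ² + 12λ − 8 = 0.
λ = (−12 + √(12² + 4·8·8)) / (2·8) = (−12 + √400) / 16 = (−12 + 20)/16 = 1/2.
ℓ''(λ) = −8/λ² − 8 < 0, confirming a maximum.

λ̂_MAP = 0.500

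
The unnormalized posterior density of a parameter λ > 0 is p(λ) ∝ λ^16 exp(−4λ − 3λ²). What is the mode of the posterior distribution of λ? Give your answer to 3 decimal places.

ℓ'(λ) = 16/λ − 4 − 6λ. Setting this to zero and multiplying by λ: 6λ² + 4λ − 16 = 0.
λ = (−4 + √(4² + 4·6·16)) / (2·6) = (−4 + √400) / 12 = (−4 + 20)/12 = 4/3.
ℓ''(λ) = −16/λ² − 6 < 0, confirming a maximum.

λ̂_MAP = 1.333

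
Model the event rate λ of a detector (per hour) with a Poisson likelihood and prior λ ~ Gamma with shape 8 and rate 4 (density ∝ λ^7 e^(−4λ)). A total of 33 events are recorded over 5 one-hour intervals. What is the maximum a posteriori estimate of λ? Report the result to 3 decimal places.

Σxᵢ = 33, n = 5.
Posterior ∝ λ^7e^(−4λ) · λ^33e^(−5λ) = λ^40e^(−9λ), i.e. Gamma(shape=41, rate=9).
The mode of a Gamma(a, b) with a ≥ 1 (shape–rate) is (a−1)/b = 40/9 ≈ 4.444.

λ̂_MAP = 4.444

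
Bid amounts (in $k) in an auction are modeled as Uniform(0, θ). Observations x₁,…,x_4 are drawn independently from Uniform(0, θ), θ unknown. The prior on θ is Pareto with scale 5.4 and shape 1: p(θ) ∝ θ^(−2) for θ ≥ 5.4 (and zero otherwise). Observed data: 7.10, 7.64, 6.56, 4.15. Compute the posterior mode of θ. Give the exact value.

The Uniform(0, θ) likelihood is θ^(−n) for θ ≥ max(xᵢ), zero otherwise. Here max(xᵢ) = 7.64.
Posterior ∝ θ^(−2) · θ^(−4) = θ^(−6) on θ ≥ max(5.4, 7.64) = 7.64.
This density is strictly decreasing in θ, so the posterior mode lies at the lower boundary of the support.

θ̂_MAP = 7.64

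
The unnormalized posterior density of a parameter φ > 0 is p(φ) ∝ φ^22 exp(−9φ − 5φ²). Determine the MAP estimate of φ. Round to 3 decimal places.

φ̂_MAP = 1.100

ℓ'(φ) = 22/φ − 9 − 10φ. Setting this to zero and multiplying by φ: 10φ² + 9φ − 22 = 0.
φ = (−9 + √(9² + 4·10·22)) / (2·10) = (−9 + √961) / 20 = (−9 + 31)/20 = 11/10.
ℓ''(φ) = −22/φ² − 10 < 0, confirming a maximum.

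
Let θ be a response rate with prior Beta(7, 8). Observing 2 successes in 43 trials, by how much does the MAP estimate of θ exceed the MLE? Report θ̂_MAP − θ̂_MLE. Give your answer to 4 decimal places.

Posterior is Beta(9, 49); MAP = (9−1)/(58−2) = 8/56 ≈ 0.14286.
MLE ignores the prior: θ̂_MLE = k/n = 2/43 ≈ 0.04651.
Difference = 8/56 − 2/43 = 29/301 ≈ 0.0963.

MAP − MLE = 0.0963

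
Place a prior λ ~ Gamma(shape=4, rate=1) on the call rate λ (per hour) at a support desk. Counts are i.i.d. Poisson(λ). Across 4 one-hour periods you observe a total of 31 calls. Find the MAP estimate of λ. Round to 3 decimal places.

λ̂_MAP = 6.800

Σxᵢ = 31, n = 4.
Posterior ∝ λ^3e^(−1λ) · λ^31e^(−4λ) = λ^34e^(−5λ), i.e. Gamma(shape=35, rate=5).
The mode of a Gamma(a, b) with a ≥ 1 (shape–rate) is (a−1)/b = 34/5 ≈ 6.800.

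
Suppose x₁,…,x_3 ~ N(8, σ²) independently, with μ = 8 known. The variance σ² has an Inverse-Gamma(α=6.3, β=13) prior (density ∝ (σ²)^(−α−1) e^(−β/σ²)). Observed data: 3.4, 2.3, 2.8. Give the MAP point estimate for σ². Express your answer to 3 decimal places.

σ̂²_MAP = 6.062

Sum of squared deviations about the known mean: SS = (3.4−8)² + (2.3−8)² + (2.8−8)² = 80.69.
The Normal likelihood contributes (σ²)^(−n/2) exp(−SS/(2σ²)), so the posterior is Inverse-Gamma(α + n/2, β + SS/2) = Inverse-Gamma(7.8, 53.345).
The mode of Inverse-Gamma(a, b) is b/(a+1) = 53.345/8.8 ≈ 6.062.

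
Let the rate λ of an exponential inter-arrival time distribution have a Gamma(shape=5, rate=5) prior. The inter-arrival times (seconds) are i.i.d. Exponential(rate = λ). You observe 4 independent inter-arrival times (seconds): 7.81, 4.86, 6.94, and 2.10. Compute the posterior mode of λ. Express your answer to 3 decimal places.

λ̂_MAP = 0.300

The Exponential(rate=λ) likelihood is ∝ λ^n e^(−λΣtᵢ). Here n = 4 and Σtᵢ = 7.81 + 4.86 + 6.94 + 2.10 = 21.71.
Posterior ∝ λ^4e^(−5λ) · λ^4e^(−21.71λ) = λ^8e^(−26.71λ), i.e. Gamma(9, 26.71).
Mode = (a−1)/b = 8/26.71 ≈ 0.300.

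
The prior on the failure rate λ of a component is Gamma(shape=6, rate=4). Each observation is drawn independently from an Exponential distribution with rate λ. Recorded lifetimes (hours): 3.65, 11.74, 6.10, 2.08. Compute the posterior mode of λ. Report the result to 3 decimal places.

λ̂_MAP = 0.326

The Exponential(rate=λ) likelihood is ∝ λ^n e^(−λΣtᵢ). Here n = 4 and Σtᵢ = 3.65 + 11.74 + 6.10 + 2.08 = 23.57.
Posterior ∝ λ^5e^(−4λ) · λ^4e^(−23.57λ) = λ^9e^(−27.57λ), i.e. Gamma(10, 27.57).
Mode = (a−1)/b = 9/27.57 ≈ 0.326.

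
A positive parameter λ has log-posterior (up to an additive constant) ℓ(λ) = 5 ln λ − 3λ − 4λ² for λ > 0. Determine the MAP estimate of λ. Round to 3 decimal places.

ℓ'(λ) = 5/λ − 3 − 8λ. Setting this to zero and multiplying by λ: 8λ² + 3λ − 5 = 0.
λ = (−3 + √(3² + 4·8·5)) / (2·8) = (−3 + √169) / 16 = (−3 + 13)/16 = 5/8.
ℓ''(λ) = −5/λ² − 8 < 0, confirming a maximum.

λ̂_MAP = 0.625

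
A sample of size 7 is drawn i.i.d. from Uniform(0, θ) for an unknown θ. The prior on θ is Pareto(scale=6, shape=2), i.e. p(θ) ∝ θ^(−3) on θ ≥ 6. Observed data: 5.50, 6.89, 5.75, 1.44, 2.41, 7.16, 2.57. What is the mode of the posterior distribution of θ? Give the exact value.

θ̂_MAP = 7.16

The Uniform(0, θ) likelihood is θ^(−n) for θ ≥ max(xᵢ), zero otherwise. Here max(xᵢ) = 7.16.
Posterior ∝ θ^(−3) · θ^(−7) = θ^(−10) on θ ≥ max(6, 7.16) = 7.16.
This density is strictly decreasing in θ, so the posterior mode lies at the lower boundary of the support.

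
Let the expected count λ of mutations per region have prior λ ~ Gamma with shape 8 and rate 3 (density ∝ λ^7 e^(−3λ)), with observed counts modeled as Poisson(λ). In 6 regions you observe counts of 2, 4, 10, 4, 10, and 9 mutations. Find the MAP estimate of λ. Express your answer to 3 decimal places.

λ̂_MAP = 5.111

Σxᵢ = 2+4+10+4+10+9 = 39, with n = 6.
Posterior ∝ λ^7e^(−3λ) · λ^39e^(−6λ) = λ^46e^(−9λ), i.e. Gamma(shape=47, rate=9).
The mode of a Gamma(a, b) with a ≥ 1 (shape–rate) is (a−1)/b = 46/9 ≈ 5.111.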